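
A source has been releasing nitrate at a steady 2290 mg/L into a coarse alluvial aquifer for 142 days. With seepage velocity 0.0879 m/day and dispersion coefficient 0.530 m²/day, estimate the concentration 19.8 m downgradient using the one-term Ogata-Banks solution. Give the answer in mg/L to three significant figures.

For a continuous step input, C/C₀ ≈ ½·erfc((x−vt)/(2√(Dt))).
vt = 0.0879 × 142 = 12.4818 m and 2√(Dt) = 2√(0.530 × 142) = 17.35 m.
Argument (x−vt)/(2√(Dt)) = (19.8 − 12.4818)/17.35 = 0.4218; ½·erfc(0.4218) = 0.2754.
C = 2290 × 0.2754 = 631 mg/L.

631 mg/L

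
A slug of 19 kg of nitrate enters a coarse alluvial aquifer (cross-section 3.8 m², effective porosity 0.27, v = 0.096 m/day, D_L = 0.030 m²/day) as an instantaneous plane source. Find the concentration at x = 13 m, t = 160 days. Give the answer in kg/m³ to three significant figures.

For an instantaneous plane source, C(x,t) = M/(n_e·A·√(4πDt)) · exp(−(x−vt)²/(4Dt)), with n_e·A the pore (flow) area.
Plume center vt = 0.096 × 160 = 15.36 m, so the well at 13 m is 2.36 m upgradient of the peak.
√(4πDt) = 7.767 m, giving peak height M/(n_e·A·√(4πDt)) = 19/(0.27 × 3.8 × 7.767) = 2.384 kg/m³.
(x−vt)²/(4Dt) = (-2.36)²/(4 × 0.030 × 160) = 0.2901; exp(−0.2901) = 0.7482.
C = 2.384 × 0.7482 = 1.78 kg/m³.

1.78 kg/m³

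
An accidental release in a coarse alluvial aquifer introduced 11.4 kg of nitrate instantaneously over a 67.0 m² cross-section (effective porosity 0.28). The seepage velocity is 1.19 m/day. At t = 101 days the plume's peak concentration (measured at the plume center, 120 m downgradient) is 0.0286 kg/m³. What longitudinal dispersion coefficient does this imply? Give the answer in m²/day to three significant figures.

At the plume center C_max = M/(n_e·A·√(4πDt)), so D = M²/(4πt·(n_e·A·C_max)²).
n_e·A·C_max = 0.28 × 67.0 × 0.0286 = 0.5365 kg/m.
D = 11.4²/(4π × 101 × 0.5365²) = 0.356 m²/day.

0.356 m²/day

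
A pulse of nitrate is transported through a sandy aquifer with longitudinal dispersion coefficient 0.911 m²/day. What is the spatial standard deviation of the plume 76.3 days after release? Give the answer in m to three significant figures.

Dispersive spreading gives a Gaussian with σ² = 2Dt; advection only shifts the center.
σ = √(2 × 0.911 × 76.3) = 11.8 m.

11.8 m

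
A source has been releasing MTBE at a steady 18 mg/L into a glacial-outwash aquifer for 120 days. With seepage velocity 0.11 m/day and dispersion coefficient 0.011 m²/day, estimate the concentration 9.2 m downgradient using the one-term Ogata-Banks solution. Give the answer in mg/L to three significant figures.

17.9 mg/L

For a continuous step input, C/C₀ ≈ ½·erfc((x−vt)/(2√(Dt))).
vt = 0.11 × 120 = 13.2 m and 2√(Dt) = 2√(0.011 × 120) = 2.298 m.
Argument (x−vt)/(2√(Dt)) = (9.2 − 13.2)/2.298 = -1.741; ½·erfc(-1.741) = 0.9931.
C = 18 × 0.9931 = 17.9 mg/L.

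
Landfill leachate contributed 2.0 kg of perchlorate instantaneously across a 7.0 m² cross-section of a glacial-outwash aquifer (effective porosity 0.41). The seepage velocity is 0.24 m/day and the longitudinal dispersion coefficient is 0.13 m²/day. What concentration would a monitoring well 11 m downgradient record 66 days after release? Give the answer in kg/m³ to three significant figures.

For an instantaneous plane source, C(x,t) = M/(n_e·A·√(4πDt)) · exp(−(x−vt)²/(4Dt)), with n_e·A the pore (flow) area.
Plume center vt = 0.24 × 66 = 15.84 m, so the well at 11 m is 4.84 m upgradient of the peak.
√(4πDt) = 10.38 m, giving peak height M/(n_e·A·√(4πDt)) = 2.0/(0.41 × 7.0 × 10.38) = 0.06714 kg/m³.
(x−vt)²/(4Dt) = (-4.84)²/(4 × 0.13 × 66) = 0.6826; exp(−0.6826) = 0.5053.
C = 0.06714 × 0.5053 = 0.0339 kg/m³.

0.0339 kg/m³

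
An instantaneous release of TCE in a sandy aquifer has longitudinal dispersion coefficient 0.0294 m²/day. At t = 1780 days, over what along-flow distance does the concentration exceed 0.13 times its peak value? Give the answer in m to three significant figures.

41.3 m

The plume is Gaussian with σ = √(2Dt) = √(2 × 0.0294 × 1780) = 10.23 m.
C/C_peak = exp(−Δx²/(2σ²)) = 0.13 ⇒ Δx = σ·√(−2 ln 0.13) = 10.23 × 2.020 = 20.66 m.
Width = 2Δx = 41.3 m.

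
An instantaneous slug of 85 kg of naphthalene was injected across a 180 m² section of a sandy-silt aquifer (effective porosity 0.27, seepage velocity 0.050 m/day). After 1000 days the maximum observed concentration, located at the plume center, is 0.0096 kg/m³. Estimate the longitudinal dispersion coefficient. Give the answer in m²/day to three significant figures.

2.64 m²/day

At the plume center C_max = M/(n_e·A·√(4πDt)), so D = M²/(4πt·(n_e·A·C_max)²).
n_e·A·C_max = 0.27 × 180 × 0.0096 = 0.4666 kg/m.
D = 85²/(4π × 1000 × 0.4666²) = 2.64 m²/day.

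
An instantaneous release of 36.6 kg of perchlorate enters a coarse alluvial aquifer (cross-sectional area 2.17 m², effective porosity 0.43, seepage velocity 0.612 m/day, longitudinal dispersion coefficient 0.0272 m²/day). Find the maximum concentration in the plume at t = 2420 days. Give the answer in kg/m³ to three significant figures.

1.36 kg/m³

The peak of an instantaneous 1D plume sits at x = vt; there the Gaussian factor is 1 and C_max = M/(n_e·A·√(4πDt)), where n_e·A is the pore area the mass is dissolved in.
√(4πDt) = √(4π × 0.0272 × 2420) = 28.76 m, so C_max = 36.6/(0.43 × 2.17 × 28.76) = 1.36 kg/m³.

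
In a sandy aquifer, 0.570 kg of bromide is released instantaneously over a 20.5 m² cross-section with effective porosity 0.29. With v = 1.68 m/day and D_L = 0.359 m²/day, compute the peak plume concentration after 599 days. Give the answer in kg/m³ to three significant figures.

0.00184 kg/m³

The peak of an instantaneous 1D plume sits at x = vt; there the Gaussian factor is 1 and C_max = M/(n_e·A·√(4πDt)), where n_e·A is the pore area the mass is dissolved in.
√(4πDt) = √(4π × 0.359 × 599) = 51.98 m, so C_max = 0.570/(0.29 × 20.5 × 51.98) = 0.00184 kg/m³.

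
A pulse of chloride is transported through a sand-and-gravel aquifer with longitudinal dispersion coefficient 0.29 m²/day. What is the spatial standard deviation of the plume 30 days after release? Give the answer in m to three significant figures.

4.17 m

Dispersive spreading gives a Gaussian with σ² = 2Dt; advection only shifts the center.
σ = √(2 × 0.29 × 30) = 4.17 m.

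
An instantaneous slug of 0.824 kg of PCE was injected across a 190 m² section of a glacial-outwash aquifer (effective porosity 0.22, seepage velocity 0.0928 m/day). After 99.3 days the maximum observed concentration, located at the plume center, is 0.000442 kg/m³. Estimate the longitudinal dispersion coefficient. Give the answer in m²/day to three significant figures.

1.59 m²/day

At the plume center C_max = M/(n_e·A·√(4πDt)), so D = M²/(4πt·(n_e·A·C_max)²).
n_e·A·C_max = 0.22 × 190 × 0.000442 = 0.01848 kg/m.
D = 0.824²/(4π × 99.3 × 0.01848²) = 1.59 m²/day.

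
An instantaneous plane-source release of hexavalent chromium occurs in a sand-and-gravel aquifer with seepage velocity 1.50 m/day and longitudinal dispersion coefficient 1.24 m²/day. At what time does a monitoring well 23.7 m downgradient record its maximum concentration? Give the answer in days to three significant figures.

15.3 days

For the 1D instantaneous-source solution, setting ∂C/∂t = 0 at fixed x gives v²t² + 2Dt − x² = 0, so t = (√(D² + v²x²) − D)/v².
√(D² + v²x²) = √(1.24² + 1.50² × 23.7²) = 35.57; v² = 2.25.
t = (35.57 − 1.24)/2.25 = 15.3 days (vs. the pure-advection estimate x/v = 15.8 d).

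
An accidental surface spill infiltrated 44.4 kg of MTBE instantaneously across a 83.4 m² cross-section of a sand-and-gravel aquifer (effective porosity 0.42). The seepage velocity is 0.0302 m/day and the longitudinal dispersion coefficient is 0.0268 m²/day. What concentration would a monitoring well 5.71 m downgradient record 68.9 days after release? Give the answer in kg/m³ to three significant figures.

0.0442 kg/m³

For an instantaneous plane source, C(x,t) = M/(n_e·A·√(4πDt)) · exp(−(x−vt)²/(4Dt)), with n_e·A the pore (flow) area.
Plume center vt = 0.0302 × 68.9 = 2.08078 m, so the well at 5.71 m is 3.62922 m downgradient of the peak.
√(4πDt) = 4.817 m, giving peak height M/(n_e·A·√(4πDt)) = 44.4/(0.42 × 83.4 × 4.817) = 0.2631 kg/m³.
(x−vt)²/(4Dt) = (3.62922)²/(4 × 0.0268 × 68.9) = 1.783; exp(−1.783) = 0.1681.
C = 0.2631 × 0.1681 = 0.0442 kg/m³.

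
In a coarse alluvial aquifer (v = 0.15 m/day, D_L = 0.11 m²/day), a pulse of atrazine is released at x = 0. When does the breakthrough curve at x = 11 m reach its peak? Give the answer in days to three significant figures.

For the 1D instantaneous-source solution, setting ∂C/∂t = 0 at fixed x gives v²t² + 2Dt − x² = 0, so t = (√(D² + v²x²) − D)/v².
√(D² + v²x²) = √(0.11² + 0.15² × 11²) = 1.654; v² = 0.0225.
t = (1.654 − 0.11)/0.0225 = 68.6 days (vs. the pure-advection estimate x/v = 73.3 d).

68.6 days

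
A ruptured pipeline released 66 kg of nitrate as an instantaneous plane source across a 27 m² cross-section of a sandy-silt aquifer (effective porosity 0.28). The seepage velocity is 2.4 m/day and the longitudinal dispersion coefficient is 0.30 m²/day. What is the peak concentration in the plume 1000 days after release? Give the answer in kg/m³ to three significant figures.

0.142 kg/m³

The peak of an instantaneous 1D plume sits at x = vt; there the Gaussian factor is 1 and C_max = M/(n_e·A·√(4πDt)), where n_e·A is the pore area the mass is dissolved in.
√(4πDt) = √(4π × 0.30 × 1000) = 61.40 m, so C_max = 66/(0.28 × 27 × 61.40) = 0.142 kg/m³.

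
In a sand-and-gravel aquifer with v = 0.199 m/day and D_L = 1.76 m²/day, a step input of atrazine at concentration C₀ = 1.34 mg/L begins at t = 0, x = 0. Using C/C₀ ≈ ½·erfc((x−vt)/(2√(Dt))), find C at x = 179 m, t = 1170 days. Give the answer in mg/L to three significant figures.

For a continuous step input, C/C₀ ≈ ½·erfc((x−vt)/(2√(Dt))).
vt = 0.199 × 1170 = 232.83 m and 2√(Dt) = 2√(1.76 × 1170) = 90.76 m.
Argument (x−vt)/(2√(Dt)) = (179 − 232.83)/90.76 = -0.5931; ½·erfc(-0.5931) = 0.7992.
C = 1.34 × 0.7992 = 1.07 mg/L.

1.07 mg/L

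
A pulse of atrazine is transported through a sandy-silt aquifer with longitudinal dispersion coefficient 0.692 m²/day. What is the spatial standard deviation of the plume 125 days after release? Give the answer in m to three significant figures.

13.2 m

Dispersive spreading gives a Gaussian with σ² = 2Dt; advection only shifts the center.
σ = √(2 × 0.692 × 125) = 13.2 m.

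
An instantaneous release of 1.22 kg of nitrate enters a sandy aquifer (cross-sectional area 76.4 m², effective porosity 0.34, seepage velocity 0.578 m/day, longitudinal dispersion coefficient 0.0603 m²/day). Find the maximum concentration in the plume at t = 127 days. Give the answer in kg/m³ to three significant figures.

0.00479 kg/m³

The peak of an instantaneous 1D plume sits at x = vt; there the Gaussian factor is 1 and C_max = M/(n_e·A·√(4πDt)), where n_e·A is the pore area the mass is dissolved in.
√(4πDt) = √(4π × 0.0603 × 127) = 9.810 m, so C_max = 1.22/(0.34 × 76.4 × 9.810) = 0.00479 kg/m³.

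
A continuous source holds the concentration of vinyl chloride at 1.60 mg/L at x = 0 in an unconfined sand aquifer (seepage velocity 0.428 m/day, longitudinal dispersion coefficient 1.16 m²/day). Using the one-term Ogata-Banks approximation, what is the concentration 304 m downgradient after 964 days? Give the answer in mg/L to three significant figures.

1.58 mg/L

For a continuous step input, C/C₀ ≈ ½·erfc((x−vt)/(2√(Dt))).
vt = 0.428 × 964 = 412.592 m and 2√(Dt) = 2√(1.16 × 964) = 66.88 m.
Argument (x−vt)/(2√(Dt)) = (304 − 412.592)/66.88 = -1.624; ½·erfc(-1.624) = 0.9892.
C = 1.60 × 0.9892 = 1.58 mg/L.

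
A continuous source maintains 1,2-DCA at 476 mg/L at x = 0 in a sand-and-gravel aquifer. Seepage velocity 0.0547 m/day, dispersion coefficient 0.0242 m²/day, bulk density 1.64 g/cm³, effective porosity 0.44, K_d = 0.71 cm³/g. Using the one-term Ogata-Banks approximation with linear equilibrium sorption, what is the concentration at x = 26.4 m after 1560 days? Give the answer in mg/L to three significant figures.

121 mg/L

Retardation factor R = 1 + ρ_b·K_d/n = 1 + 1.64 × 0.71/0.44 = 3.646.
Sorption retards both mechanisms: v_R = v/R = 0.01500 m/day, D_R = D/R = 0.006637 m²/day.
v_R·t = 0.01500 × 1560 = 23.4 m; 2√(D_R t) = 6.435 m; argument = (26.4 − 23.4)/6.435 = 0.4662.
C = C₀ × ½·erfc(0.4662) = 476 × 0.2548 = 121 mg/L.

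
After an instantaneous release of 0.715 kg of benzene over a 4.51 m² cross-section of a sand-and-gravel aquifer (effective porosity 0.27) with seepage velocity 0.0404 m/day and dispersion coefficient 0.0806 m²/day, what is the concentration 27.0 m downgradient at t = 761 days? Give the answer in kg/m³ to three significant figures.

0.0200 kg/m³

For an instantaneous plane source, C(x,t) = M/(n_e·A·√(4πDt)) · exp(−(x−vt)²/(4Dt)), with n_e·A the pore (flow) area.
Plume center vt = 0.0404 × 761 = 30.7444 m, so the well at 27.0 m is 3.7444 m upgradient of the peak.
√(4πDt) = 27.76 m, giving peak height M/(n_e·A·√(4πDt)) = 0.715/(0.27 × 4.51 × 27.76) = 0.02115 kg/m³.
(x−vt)²/(4Dt) = (-3.7444)²/(4 × 0.0806 × 761) = 0.05715; exp(−0.05715) = 0.9445.
C = 0.02115 × 0.9445 = 0.0200 kg/m³.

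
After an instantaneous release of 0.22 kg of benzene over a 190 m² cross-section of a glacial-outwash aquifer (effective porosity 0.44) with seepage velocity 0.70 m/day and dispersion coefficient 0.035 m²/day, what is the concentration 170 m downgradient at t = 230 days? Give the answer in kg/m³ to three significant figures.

2.11e-05 kg/m³

For an instantaneous plane source, C(x,t) = M/(n_e·A·√(4πDt)) · exp(−(x−vt)²/(4Dt)), with n_e·A the pore (flow) area.
Plume center vt = 0.70 × 230 = 161 m, so the well at 170 m is 9 m downgradient of the peak.
√(4πDt) = 10.06 m, giving peak height M/(n_e·A·√(4πDt)) = 0.22/(0.44 × 190 × 10.06) = 0.0002616 kg/m³.
(x−vt)²/(4Dt) = (9)²/(4 × 0.035 × 230) = 2.516; exp(−2.516) = 0.08078.
C = 0.0002616 × 0.08078 = 2.11e-05 kg/m³.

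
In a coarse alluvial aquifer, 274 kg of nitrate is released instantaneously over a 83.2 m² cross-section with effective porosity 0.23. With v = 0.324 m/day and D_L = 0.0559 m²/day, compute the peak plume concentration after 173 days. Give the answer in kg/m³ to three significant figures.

1.30 kg/m³

The peak of an instantaneous 1D plume sits at x = vt; there the Gaussian factor is 1 and C_max = M/(n_e·A·√(4πDt)), where n_e·A is the pore area the mass is dissolved in.
√(4πDt) = √(4π × 0.0559 × 173) = 11.02 m, so C_max = 274/(0.23 × 83.2 × 11.02) = 1.30 kg/m³.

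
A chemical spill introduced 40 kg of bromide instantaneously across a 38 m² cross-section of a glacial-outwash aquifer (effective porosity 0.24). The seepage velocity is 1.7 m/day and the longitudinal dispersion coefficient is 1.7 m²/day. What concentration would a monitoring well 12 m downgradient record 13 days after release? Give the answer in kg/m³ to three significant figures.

0.0830 kg/m³

For an instantaneous plane source, C(x,t) = M/(n_e·A·√(4πDt)) · exp(−(x−vt)²/(4Dt)), with n_e·A the pore (flow) area.
Plume center vt = 1.7 × 13 = 22.1 m, so the well at 12 m is 10.1 m upgradient of the peak.
√(4πDt) = 16.66 m, giving peak height M/(n_e·A·√(4πDt)) = 40/(0.24 × 38 × 16.66) = 0.2633 kg/m³.
(x−vt)²/(4Dt) = (-10.1)²/(4 × 1.7 × 13) = 1.154; exp(−1.154) = 0.3154.
C = 0.2633 × 0.3154 = 0.0830 kg/m³.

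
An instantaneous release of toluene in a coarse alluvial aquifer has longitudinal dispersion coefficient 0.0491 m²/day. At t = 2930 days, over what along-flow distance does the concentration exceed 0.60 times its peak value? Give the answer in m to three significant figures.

34.3 m

The plume is Gaussian with σ = √(2Dt) = √(2 × 0.0491 × 2930) = 16.96 m.
C/C_peak = exp(−Δx²/(2σ²)) = 0.60 ⇒ Δx = σ·√(−2 ln 0.60) = 16.96 × 1.011 = 17.15 m.
Width = 2Δx = 34.3 m.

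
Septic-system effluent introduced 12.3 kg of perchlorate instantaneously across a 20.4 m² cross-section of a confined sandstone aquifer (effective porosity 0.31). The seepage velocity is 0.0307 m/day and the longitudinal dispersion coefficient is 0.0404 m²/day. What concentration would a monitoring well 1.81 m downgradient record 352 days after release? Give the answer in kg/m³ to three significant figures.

For an instantaneous plane source, C(x,t) = M/(n_e·A·√(4πDt)) · exp(−(x−vt)²/(4Dt)), with n_e·A the pore (flow) area.
Plume center vt = 0.0307 × 352 = 10.8064 m, so the well at 1.81 m is 8.9964 m upgradient of the peak.
√(4πDt) = 13.37 m, giving peak height M/(n_e·A·√(4πDt)) = 12.3/(0.31 × 20.4 × 13.37) = 0.1455 kg/m³.
(x−vt)²/(4Dt) = (-8.9964)²/(4 × 0.0404 × 352) = 1.423; exp(−1.423) = 0.2410.
C = 0.1455 × 0.2410 = 0.0351 kg/m³.

0.0351 kg/m³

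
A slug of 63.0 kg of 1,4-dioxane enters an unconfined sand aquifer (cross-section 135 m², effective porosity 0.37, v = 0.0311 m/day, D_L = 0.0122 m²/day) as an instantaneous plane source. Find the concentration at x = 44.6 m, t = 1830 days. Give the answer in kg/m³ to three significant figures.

0.0138 kg/m³

For an instantaneous plane source, C(x,t) = M/(n_e·A·√(4πDt)) · exp(−(x−vt)²/(4Dt)), with n_e·A the pore (flow) area.
Plume center vt = 0.0311 × 1830 = 56.913 m, so the well at 44.6 m is 12.313 m upgradient of the peak.
√(4πDt) = 16.75 m, giving peak height M/(n_e·A·√(4πDt)) = 63.0/(0.37 × 135 × 16.75) = 0.07530 kg/m³.
(x−vt)²/(4Dt) = (-12.313)²/(4 × 0.0122 × 1830) = 1.698; exp(−1.698) = 0.1830.
C = 0.07530 × 0.1830 = 0.0138 kg/m³.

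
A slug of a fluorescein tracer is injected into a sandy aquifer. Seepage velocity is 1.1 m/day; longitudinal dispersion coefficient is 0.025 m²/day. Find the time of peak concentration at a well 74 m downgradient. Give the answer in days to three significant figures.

67.3 days

For the 1D instantaneous-source solution, setting ∂C/∂t = 0 at fixed x gives v²t² + 2Dt − x² = 0, so t = (√(D² + v²x²) − D)/v².
√(D² + v²x²) = √(0.025² + 1.1² × 74²) = 81.40; v² = 1.21.
t = (81.40 − 0.025)/1.21 = 67.3 days (vs. the pure-advection estimate x/v = 67.3 d).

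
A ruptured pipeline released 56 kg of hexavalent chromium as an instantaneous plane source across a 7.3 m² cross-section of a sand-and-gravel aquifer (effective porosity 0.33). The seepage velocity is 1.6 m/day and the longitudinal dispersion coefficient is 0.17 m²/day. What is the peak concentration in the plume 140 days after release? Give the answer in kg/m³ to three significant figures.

1.34 kg/m³

The peak of an instantaneous 1D plume sits at x = vt; there the Gaussian factor is 1 and C_max = M/(n_e·A·√(4πDt)), where n_e·A is the pore area the mass is dissolved in.
√(4πDt) = √(4π × 0.17 × 140) = 17.29 m, so C_max = 56/(0.33 × 7.3 × 17.29) = 1.34 kg/m³.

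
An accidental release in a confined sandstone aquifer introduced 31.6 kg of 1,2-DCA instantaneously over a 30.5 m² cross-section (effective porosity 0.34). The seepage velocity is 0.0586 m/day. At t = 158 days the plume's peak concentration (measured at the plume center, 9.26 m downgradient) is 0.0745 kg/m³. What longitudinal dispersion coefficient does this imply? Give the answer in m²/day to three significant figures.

At the plume center C_max = M/(n_e·A·√(4πDt)), so D = M²/(4πt·(n_e·A·C_max)²).
n_e·A·C_max = 0.34 × 30.5 × 0.0745 = 0.7726 kg/m.
D = 31.6²/(4π × 158 × 0.7726²) = 0.843 m²/day.

0.843 m²/day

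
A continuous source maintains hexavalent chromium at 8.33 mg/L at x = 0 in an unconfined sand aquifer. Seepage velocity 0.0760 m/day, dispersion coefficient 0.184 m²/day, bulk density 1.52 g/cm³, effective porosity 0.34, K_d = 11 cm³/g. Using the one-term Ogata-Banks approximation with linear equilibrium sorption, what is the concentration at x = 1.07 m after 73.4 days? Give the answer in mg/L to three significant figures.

0.797 mg/L

Retardation factor R = 1 + ρ_b·K_d/n = 1 + 1.52 × 11/0.34 = 50.18.
Sorption retards both mechanisms: v_R = v/R = 0.001515 m/day, D_R = D/R = 0.003667 m²/day.
v_R·t = 0.001515 × 73.4 = 0.111201 m; 2√(D_R t) = 1.038 m; argument = (1.07 − 0.111201)/1.038 = 0.9237.
C = C₀ × ½·erfc(0.9237) = 8.33 × 0.09572 = 0.797 mg/L.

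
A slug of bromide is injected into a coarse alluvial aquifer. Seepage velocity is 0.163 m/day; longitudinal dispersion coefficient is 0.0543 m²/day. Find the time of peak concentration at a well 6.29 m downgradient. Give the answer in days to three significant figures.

36.6 days

For the 1D instantaneous-source solution, setting ∂C/∂t = 0 at fixed x gives v²t² + 2Dt − x² = 0, so t = (√(D² + v²x²) − D)/v².
√(D² + v²x²) = √(0.0543² + 0.163² × 6.29²) = 1.027; v² = 0.026569.
t = (1.027 − 0.0543)/0.026569 = 36.6 days (vs. the pure-advection estimate x/v = 38.6 d).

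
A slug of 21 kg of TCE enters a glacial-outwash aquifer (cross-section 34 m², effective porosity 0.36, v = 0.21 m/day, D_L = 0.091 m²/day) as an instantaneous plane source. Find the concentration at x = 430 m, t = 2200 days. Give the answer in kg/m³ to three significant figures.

For an instantaneous plane source, C(x,t) = M/(n_e·A·√(4πDt)) · exp(−(x−vt)²/(4Dt)), with n_e·A the pore (flow) area.
Plume center vt = 0.21 × 2200 = 462 m, so the well at 430 m is 32 m upgradient of the peak.
√(4πDt) = 50.16 m, giving peak height M/(n_e·A·√(4πDt)) = 21/(0.36 × 34 × 50.16) = 0.03420 kg/m³.
(x−vt)²/(4Dt) = (-32)²/(4 × 0.091 × 2200) = 1.279; exp(−1.279) = 0.2783.
C = 0.03420 × 0.2783 = 0.00952 kg/m³.

0.00952 kg/m³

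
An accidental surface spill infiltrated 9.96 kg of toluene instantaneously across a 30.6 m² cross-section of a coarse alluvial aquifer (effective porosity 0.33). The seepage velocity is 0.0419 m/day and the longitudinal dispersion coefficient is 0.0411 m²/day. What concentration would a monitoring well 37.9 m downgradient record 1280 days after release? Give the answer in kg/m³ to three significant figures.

For an instantaneous plane source, C(x,t) = M/(n_e·A·√(4πDt)) · exp(−(x−vt)²/(4Dt)), with n_e·A the pore (flow) area.
Plume center vt = 0.0419 × 1280 = 53.632 m, so the well at 37.9 m is 15.732 m upgradient of the peak.
√(4πDt) = 25.71 m, giving peak height M/(n_e·A·√(4πDt)) = 9.96/(0.33 × 30.6 × 25.71) = 0.03836 kg/m³.
(x−vt)²/(4Dt) = (-15.732)²/(4 × 0.0411 × 1280) = 1.176; exp(−1.176) = 0.3085.
C = 0.03836 × 0.3085 = 0.0118 kg/m³.

0.0118 kg/m³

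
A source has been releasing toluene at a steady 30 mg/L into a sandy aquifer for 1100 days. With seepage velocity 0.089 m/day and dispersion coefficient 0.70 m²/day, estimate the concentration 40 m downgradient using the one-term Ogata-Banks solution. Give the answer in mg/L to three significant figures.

27.9 mg/L

For a continuous step input, C/C₀ ≈ ½·erfc((x−vt)/(2√(Dt))).
vt = 0.089 × 1100 = 97.9 m and 2√(Dt) = 2√(0.70 × 1100) = 55.50 m.
Argument (x−vt)/(2√(Dt)) = (40 − 97.9)/55.50 = -1.043; ½·erfc(-1.043) = 0.9299.
C = 30 × 0.9299 = 27.9 mg/L.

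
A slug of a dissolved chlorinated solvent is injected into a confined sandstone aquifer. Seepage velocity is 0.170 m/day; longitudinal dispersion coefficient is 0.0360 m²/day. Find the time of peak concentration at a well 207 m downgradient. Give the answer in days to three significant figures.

1220 days

For the 1D instantaneous-source solution, setting ∂C/∂t = 0 at fixed x gives v²t² + 2Dt − x² = 0, so t = (√(D² + v²x²) − D)/v².
√(D² + v²x²) = √(0.0360² + 0.170² × 207²) = 35.19; v² = 0.0289.
t = (35.19 − 0.0360)/0.0289 = 1220 days (vs. the pure-advection estimate x/v = 1220 d).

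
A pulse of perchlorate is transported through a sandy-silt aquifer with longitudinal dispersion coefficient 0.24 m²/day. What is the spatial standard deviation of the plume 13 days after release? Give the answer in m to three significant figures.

Dispersive spreading gives a Gaussian with σ² = 2Dt; advection only shifts the center.
σ = √(2 × 0.24 × 13) = 2.50 m.

2.50 m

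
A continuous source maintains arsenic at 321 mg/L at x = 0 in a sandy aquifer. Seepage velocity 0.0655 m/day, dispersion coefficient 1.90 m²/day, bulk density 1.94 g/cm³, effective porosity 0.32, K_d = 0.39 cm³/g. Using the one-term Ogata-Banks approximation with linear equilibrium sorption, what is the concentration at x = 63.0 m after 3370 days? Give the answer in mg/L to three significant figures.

166 mg/L

Retardation factor R = 1 + ρ_b·K_d/n = 1 + 1.94 × 0.39/0.32 = 3.364.
Sorption retards both mechanisms: v_R = v/R = 0.01947 m/day, D_R = D/R = 0.5648 m²/day.
v_R·t = 0.01947 × 3370 = 65.6139 m; 2√(D_R t) = 87.26 m; argument = (63.0 − 65.6139)/87.26 = -0.02996.
C = C₀ × ½·erfc(-0.02996) = 321 × 0.5169 = 166 mg/L.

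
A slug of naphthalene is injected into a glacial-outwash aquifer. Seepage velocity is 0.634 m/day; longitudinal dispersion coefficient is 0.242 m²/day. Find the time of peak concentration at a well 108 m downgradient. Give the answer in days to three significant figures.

For the 1D instantaneous-source solution, setting ∂C/∂t = 0 at fixed x gives v²t² + 2Dt − x² = 0, so t = (√(D² + v²x²) − D)/v².
√(D² + v²x²) = √(0.242² + 0.634² × 108²) = 68.47; v² = 0.401956.
t = (68.47 − 0.242)/0.401956 = 170 days (vs. the pure-advection estimate x/v = 170 d).

170 days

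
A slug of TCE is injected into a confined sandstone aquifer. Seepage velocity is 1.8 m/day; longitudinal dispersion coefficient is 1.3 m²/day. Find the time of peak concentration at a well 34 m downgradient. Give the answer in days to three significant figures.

For the 1D instantaneous-source solution, setting ∂C/∂t = 0 at fixed x gives v²t² + 2Dt − x² = 0, so t = (√(D² + v²x²) − D)/v².
√(D² + v²x²) = √(1.3² + 1.8² × 34²) = 61.21; v² = 3.24.
t = (61.21 − 1.3)/3.24 = 18.5 days (vs. the pure-advection estimate x/v = 18.9 d).

18.5 days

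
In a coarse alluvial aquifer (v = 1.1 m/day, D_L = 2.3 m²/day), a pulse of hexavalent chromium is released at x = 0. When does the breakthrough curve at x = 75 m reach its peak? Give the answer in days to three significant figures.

For the 1D instantaneous-source solution, setting ∂C/∂t = 0 at fixed x gives v²t² + 2Dt − x² = 0, so t = (√(D² + v²x²) − D)/v².
√(D² + v²x²) = √(2.3² + 1.1² × 75²) = 82.53; v² = 1.21.
t = (82.53 − 2.3)/1.21 = 66.3 days (vs. the pure-advection estimate x/v = 68.2 d).

66.3 days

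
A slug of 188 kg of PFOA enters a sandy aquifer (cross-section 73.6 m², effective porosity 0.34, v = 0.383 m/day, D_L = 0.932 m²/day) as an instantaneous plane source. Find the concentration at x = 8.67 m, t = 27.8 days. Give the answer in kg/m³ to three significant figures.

For an instantaneous plane source, C(x,t) = M/(n_e·A·√(4πDt)) · exp(−(x−vt)²/(4Dt)), with n_e·A the pore (flow) area.
Plume center vt = 0.383 × 27.8 = 10.6474 m, so the well at 8.67 m is 1.9774 m upgradient of the peak.
√(4πDt) = 18.04 m, giving peak height M/(n_e·A·√(4πDt)) = 188/(0.34 × 73.6 × 18.04) = 0.4165 kg/m³.
(x−vt)²/(4Dt) = (-1.9774)²/(4 × 0.932 × 27.8) = 0.03773; exp(−0.03773) = 0.9630.
C = 0.4165 × 0.9630 = 0.401 kg/m³.

0.401 kg/m³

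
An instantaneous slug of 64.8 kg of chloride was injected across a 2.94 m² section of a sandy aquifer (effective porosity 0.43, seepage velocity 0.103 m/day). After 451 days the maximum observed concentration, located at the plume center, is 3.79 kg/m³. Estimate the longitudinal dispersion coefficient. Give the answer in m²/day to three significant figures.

At the plume center C_max = M/(n_e·A·√(4πDt)), so D = M²/(4πt·(n_e·A·C_max)²).
n_e·A·C_max = 0.43 × 2.94 × 3.79 = 4.791 kg/m.
D = 64.8²/(4π × 451 × 4.791²) = 0.0323 m²/day.

0.0323 m²/day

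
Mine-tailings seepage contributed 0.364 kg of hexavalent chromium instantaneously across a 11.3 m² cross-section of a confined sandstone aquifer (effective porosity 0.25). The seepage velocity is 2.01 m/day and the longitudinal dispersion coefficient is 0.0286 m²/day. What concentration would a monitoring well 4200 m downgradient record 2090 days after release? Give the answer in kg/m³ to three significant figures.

0.00469 kg/m³

For an instantaneous plane source, C(x,t) = M/(n_e·A·√(4πDt)) · exp(−(x−vt)²/(4Dt)), with n_e·A the pore (flow) area.
Plume center vt = 2.01 × 2090 = 4200.9 m, so the well at 4200 m is 0.9 m upgradient of the peak.
√(4πDt) = 27.41 m, giving peak height M/(n_e·A·√(4πDt)) = 0.364/(0.25 × 11.3 × 27.41) = 0.004701 kg/m³.
(x−vt)²/(4Dt) = (-0.9)²/(4 × 0.0286 × 2090) = 0.003388; exp(−0.003388) = 0.9966.
C = 0.004701 × 0.9966 = 0.00469 kg/m³.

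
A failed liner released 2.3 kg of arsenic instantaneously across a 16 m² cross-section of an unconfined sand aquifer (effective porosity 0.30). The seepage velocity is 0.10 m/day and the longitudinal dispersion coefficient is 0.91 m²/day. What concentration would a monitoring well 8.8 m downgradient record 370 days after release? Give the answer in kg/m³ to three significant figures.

For an instantaneous plane source, C(x,t) = M/(n_e·A·√(4πDt)) · exp(−(x−vt)²/(4Dt)), with n_e·A the pore (flow) area.
Plume center vt = 0.10 × 370 = 37 m, so the well at 8.8 m is 28.2 m upgradient of the peak.
√(4πDt) = 65.05 m, giving peak height M/(n_e·A·√(4πDt)) = 2.3/(0.30 × 16 × 65.05) = 0.007366 kg/m³.
(x−vt)²/(4Dt) = (-28.2)²/(4 × 0.91 × 370) = 0.5905; exp(−0.5905) = 0.5541.
C = 0.007366 × 0.5541 = 0.00408 kg/m³.

0.00408 kg/m³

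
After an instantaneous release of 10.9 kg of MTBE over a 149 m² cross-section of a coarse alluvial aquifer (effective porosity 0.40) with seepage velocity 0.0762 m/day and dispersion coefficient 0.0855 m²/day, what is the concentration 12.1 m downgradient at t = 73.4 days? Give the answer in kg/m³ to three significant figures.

For an instantaneous plane source, C(x,t) = M/(n_e·A·√(4πDt)) · exp(−(x−vt)²/(4Dt)), with n_e·A the pore (flow) area.
Plume center vt = 0.0762 × 73.4 = 5.59308 m, so the well at 12.1 m is 6.50692 m downgradient of the peak.
√(4πDt) = 8.880 m, giving peak height M/(n_e·A·√(4πDt)) = 10.9/(0.40 × 149 × 8.880) = 0.02060 kg/m³.
(x−vt)²/(4Dt) = (6.50692)²/(4 × 0.0855 × 73.4) = 1.687; exp(−1.687) = 0.1851.
C = 0.02060 × 0.1851 = 0.00381 kg/m³.

0.00381 kg/m³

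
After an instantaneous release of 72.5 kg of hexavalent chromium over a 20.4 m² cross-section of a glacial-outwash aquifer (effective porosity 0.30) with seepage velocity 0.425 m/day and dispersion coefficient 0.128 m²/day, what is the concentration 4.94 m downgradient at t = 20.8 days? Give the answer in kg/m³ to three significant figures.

0.491 kg/m³

For an instantaneous plane source, C(x,t) = M/(n_e·A·√(4πDt)) · exp(−(x−vt)²/(4Dt)), with n_e·A the pore (flow) area.
Plume center vt = 0.425 × 20.8 = 8.84 m, so the well at 4.94 m is 3.9 m upgradient of the peak.
√(4πDt) = 5.784 m, giving peak height M/(n_e·A·√(4πDt)) = 72.5/(0.30 × 20.4 × 5.784) = 2.048 kg/m³.
(x−vt)²/(4Dt) = (-3.9)²/(4 × 0.128 × 20.8) = 1.428; exp(−1.428) = 0.2398.
C = 2.048 × 0.2398 = 0.491 kg/m³.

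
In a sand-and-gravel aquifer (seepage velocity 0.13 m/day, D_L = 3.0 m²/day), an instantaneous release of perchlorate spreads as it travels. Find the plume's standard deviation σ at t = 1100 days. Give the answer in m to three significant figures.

Dispersive spreading gives a Gaussian with σ² = 2Dt; advection only shifts the center.
σ = √(2 × 3.0 × 1100) = 81.2 m.

81.2 m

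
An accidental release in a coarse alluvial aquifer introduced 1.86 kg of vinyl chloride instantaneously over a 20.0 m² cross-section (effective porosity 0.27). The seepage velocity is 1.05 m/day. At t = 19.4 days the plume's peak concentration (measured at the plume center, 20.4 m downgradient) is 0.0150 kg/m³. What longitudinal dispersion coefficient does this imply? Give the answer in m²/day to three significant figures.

2.16 m²/day

At the plume center C_max = M/(n_e·A·√(4πDt)), so D = M²/(4πt·(n_e·A·C_max)²).
n_e·A·C_max = 0.27 × 20.0 × 0.0150 = 0.08100 kg/m.
D = 1.86²/(4π × 19.4 × 0.08100²) = 2.16 m²/day.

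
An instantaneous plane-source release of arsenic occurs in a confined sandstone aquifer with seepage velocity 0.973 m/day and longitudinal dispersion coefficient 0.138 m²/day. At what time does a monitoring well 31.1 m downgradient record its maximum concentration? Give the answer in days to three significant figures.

For the 1D instantaneous-source solution, setting ∂C/∂t = 0 at fixed x gives v²t² + 2Dt − x² = 0, so t = (√(D² + v²x²) − D)/v².
√(D² + v²x²) = √(0.138² + 0.973² × 31.1²) = 30.26; v² = 0.946729.
t = (30.26 − 0.138)/0.946729 = 31.8 days (vs. the pure-advection estimate x/v = 32.0 d).

31.8 days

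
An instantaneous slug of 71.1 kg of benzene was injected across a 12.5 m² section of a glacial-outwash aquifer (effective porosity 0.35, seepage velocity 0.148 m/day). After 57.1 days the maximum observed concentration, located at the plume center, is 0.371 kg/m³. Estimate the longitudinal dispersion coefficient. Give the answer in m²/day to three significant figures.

2.67 m²/day

At the plume center C_max = M/(n_e·A·√(4πDt)), so D = M²/(4πt·(n_e·A·C_max)²).
n_e·A·C_max = 0.35 × 12.5 × 0.371 = 1.623 kg/m.
D = 71.1²/(4π × 57.1 × 1.623²) = 2.67 m²/day.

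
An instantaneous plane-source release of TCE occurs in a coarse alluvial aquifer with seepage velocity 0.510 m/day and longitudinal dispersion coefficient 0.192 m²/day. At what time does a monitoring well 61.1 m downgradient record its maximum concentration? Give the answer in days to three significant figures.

For the 1D instantaneous-source solution, setting ∂C/∂t = 0 at fixed x gives v²t² + 2Dt − x² = 0, so t = (√(D² + v²x²) − D)/v².
√(D² + v²x²) = √(0.192² + 0.510² × 61.1²) = 31.16; v² = 0.2601.
t = (31.16 − 0.192)/0.2601 = 119 days (vs. the pure-advection estimate x/v = 120 d).

119 days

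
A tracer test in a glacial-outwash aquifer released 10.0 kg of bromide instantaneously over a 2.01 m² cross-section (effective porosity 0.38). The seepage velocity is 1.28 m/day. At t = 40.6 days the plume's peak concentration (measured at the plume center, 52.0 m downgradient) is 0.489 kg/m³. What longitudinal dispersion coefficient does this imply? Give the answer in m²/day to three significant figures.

1.41 m²/day

At the plume center C_max = M/(n_e·A·√(4πDt)), so D = M²/(4πt·(n_e·A·C_max)²).
n_e·A·C_max = 0.38 × 2.01 × 0.489 = 0.3735 kg/m.
D = 10.0²/(4π × 40.6 × 0.3735²) = 1.41 m²/day.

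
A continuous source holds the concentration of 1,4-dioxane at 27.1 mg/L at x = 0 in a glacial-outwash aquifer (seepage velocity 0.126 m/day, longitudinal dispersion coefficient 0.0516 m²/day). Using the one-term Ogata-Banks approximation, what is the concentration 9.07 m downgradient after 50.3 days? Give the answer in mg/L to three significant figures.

For a continuous step input, C/C₀ ≈ ½·erfc((x−vt)/(2√(Dt))).
vt = 0.126 × 50.3 = 6.3378 m and 2√(Dt) = 2√(0.0516 × 50.3) = 3.222 m.
Argument (x−vt)/(2√(Dt)) = (9.07 − 6.3378)/3.222 = 0.8480; ½·erfc(0.8480) = 0.1152.
C = 27.1 × 0.1152 = 3.12 mg/L.

3.12 mg/L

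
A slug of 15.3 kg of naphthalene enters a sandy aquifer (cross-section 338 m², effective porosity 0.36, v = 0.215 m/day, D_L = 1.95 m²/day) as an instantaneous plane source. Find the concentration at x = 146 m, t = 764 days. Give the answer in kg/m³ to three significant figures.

0.000869 kg/m³

For an instantaneous plane source, C(x,t) = M/(n_e·A·√(4πDt)) · exp(−(x−vt)²/(4Dt)), with n_e·A the pore (flow) area.
Plume center vt = 0.215 × 764 = 164.26 m, so the well at 146 m is 18.26 m upgradient of the peak.
√(4πDt) = 136.8 m, giving peak height M/(n_e·A·√(4πDt)) = 15.3/(0.36 × 338 × 136.8) = 0.0009191 kg/m³.
(x−vt)²/(4Dt) = (-18.26)²/(4 × 1.95 × 764) = 0.05595; exp(−0.05595) = 0.9456.
C = 0.0009191 × 0.9456 = 0.000869 kg/m³.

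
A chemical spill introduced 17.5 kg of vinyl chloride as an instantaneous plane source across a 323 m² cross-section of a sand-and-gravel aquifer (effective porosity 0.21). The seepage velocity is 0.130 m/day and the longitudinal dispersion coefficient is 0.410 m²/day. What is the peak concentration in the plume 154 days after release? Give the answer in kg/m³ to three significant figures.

The peak of an instantaneous 1D plume sits at x = vt; there the Gaussian factor is 1 and C_max = M/(n_e·A·√(4πDt)), where n_e·A is the pore area the mass is dissolved in.
√(4πDt) = √(4π × 0.410 × 154) = 28.17 m, so C_max = 17.5/(0.21 × 323 × 28.17) = 0.00916 kg/m³.

0.00916 kg/m³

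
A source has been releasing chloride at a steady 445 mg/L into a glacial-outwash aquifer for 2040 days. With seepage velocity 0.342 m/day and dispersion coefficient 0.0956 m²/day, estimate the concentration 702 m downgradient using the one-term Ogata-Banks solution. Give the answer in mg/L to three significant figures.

For a continuous step input, C/C₀ ≈ ½·erfc((x−vt)/(2√(Dt))).
vt = 0.342 × 2040 = 697.68 m and 2√(Dt) = 2√(0.0956 × 2040) = 27.93 m.
Argument (x−vt)/(2√(Dt)) = (702 − 697.68)/27.93 = 0.1547; ½·erfc(0.1547) = 0.4134.
C = 445 × 0.4134 = 184 mg/L.

184 mg/L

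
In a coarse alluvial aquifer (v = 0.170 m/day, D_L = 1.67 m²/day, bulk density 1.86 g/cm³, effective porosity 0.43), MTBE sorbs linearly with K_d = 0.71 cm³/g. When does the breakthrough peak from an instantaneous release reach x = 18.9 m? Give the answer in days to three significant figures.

275 days

Retardation factor R = 1 + ρ_b·K_d/n = 1 + 1.86 × 0.71/0.43 = 4.071.
Sorption retards both mechanisms: v_R = v/R = 0.04176 m/day, D_R = D/R = 0.4102 m²/day.
Peak time from v_R²t² + 2D_R t − x² = 0: t = (√(D_R² + v_R²x²) − D_R)/v_R².
√(D_R² + v_R²x²) = √(0.4102² + 0.04176² × 18.9²) = 0.8895; v_R² = 0.001744.
t = (0.8895 − 0.4102)/0.001744 = 275 days.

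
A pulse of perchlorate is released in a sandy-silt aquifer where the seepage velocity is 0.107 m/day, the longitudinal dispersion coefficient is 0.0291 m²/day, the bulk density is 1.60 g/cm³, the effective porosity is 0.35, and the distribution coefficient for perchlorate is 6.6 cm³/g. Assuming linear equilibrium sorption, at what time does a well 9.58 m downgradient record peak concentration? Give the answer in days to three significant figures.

2710 days

Retardation factor R = 1 + ρ_b·K_d/n = 1 + 1.60 × 6.6/0.35 = 31.17.
Sorption retards both mechanisms: v_R = v/R = 0.003433 m/day, D_R = D/R = 0.0009336 m²/day.
Peak time from v_R²t² + 2D_R t − x² = 0: t = (√(D_R² + v_R²x²) − D_R)/v_R².
√(D_R² + v_R²x²) = √(0.0009336² + 0.003433² × 9.58²) = 0.03290; v_R² = 1.179e-05.
t = (0.03290 − 0.0009336)/1.179e-05 = 2710 days.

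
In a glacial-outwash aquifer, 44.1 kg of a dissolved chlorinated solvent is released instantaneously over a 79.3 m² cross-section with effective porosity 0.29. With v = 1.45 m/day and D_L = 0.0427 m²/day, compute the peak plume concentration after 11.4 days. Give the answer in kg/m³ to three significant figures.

0.775 kg/m³

The peak of an instantaneous 1D plume sits at x = vt; there the Gaussian factor is 1 and C_max = M/(n_e·A·√(4πDt)), where n_e·A is the pore area the mass is dissolved in.
√(4πDt) = √(4π × 0.0427 × 11.4) = 2.473 m, so C_max = 44.1/(0.29 × 79.3 × 2.473) = 0.775 kg/m³.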